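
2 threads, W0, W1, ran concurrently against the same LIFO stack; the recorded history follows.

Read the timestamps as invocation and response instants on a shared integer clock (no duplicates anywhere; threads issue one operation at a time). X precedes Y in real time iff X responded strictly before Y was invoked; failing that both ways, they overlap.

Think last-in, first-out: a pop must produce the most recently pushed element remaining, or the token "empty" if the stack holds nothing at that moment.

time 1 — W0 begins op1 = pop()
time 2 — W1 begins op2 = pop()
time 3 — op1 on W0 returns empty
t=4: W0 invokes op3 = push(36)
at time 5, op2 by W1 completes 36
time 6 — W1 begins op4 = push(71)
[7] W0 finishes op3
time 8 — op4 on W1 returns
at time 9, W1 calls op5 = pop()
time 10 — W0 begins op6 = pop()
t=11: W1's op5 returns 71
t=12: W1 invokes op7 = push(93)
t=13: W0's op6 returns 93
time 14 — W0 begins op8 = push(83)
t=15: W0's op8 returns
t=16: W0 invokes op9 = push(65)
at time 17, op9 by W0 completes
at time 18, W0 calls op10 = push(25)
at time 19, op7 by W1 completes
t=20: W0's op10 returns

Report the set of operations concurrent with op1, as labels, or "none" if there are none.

op2

op1 runs from 1 to 3; window-overlapping ops are concurrent
op2 [2,5]: concurrent
op3 [4,7]: after
op4 [6,8]: after
op5 [9,11]: after
op6 [10,13]: after
op7 [12,19]: after
op8 [14,15]: after
op9 [16,17]: after
op10 [18,20]: after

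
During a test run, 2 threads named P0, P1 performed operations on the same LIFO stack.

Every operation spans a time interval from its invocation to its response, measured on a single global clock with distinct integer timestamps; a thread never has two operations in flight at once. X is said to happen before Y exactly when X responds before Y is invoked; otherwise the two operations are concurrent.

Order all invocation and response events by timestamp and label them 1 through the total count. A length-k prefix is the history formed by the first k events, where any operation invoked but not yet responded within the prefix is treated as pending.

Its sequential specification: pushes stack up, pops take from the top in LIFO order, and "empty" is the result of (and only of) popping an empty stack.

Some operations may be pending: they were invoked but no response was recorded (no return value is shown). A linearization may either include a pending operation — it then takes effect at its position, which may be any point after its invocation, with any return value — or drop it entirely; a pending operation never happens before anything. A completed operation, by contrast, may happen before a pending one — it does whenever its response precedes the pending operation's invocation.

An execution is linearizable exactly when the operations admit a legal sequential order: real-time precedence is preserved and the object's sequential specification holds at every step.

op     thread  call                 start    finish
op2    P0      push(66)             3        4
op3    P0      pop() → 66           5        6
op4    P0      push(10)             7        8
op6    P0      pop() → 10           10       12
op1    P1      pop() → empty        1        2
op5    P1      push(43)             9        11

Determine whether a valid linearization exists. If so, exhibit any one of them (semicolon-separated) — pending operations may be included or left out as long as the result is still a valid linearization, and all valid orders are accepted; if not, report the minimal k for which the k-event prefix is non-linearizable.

linearizable — witness: op1; op2; op3; op4; op6; op5

step 1: op1 pop() → empty — stack <>
step 2: op2 push(66) — stack <66>
step 3: op3 pop() → 66 — stack <>
step 4: op4 push(10) — stack <10>
step 5: op6 pop() → 10 — stack <>
step 6: op5 push(43) — stack <43>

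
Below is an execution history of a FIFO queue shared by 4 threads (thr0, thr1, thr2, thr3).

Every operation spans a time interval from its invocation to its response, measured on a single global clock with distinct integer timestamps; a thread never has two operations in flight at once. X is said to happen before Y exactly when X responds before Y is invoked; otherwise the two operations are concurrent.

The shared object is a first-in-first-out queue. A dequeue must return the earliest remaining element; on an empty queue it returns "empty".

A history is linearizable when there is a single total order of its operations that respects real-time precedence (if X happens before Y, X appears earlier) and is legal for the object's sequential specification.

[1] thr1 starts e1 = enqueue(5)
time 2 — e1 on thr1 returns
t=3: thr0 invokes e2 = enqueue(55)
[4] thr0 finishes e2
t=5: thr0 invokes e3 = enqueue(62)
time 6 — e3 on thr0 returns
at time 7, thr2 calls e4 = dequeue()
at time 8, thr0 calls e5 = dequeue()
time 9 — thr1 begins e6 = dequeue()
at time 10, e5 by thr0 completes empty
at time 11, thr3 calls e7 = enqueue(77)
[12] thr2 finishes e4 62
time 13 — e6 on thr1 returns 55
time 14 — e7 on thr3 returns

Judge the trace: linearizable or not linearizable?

not linearizable

cut after 9 events: linearizable; cut after 10 events (e5 responds, time 10): not linearizable
exactly one order of the 4 completed ops respects real time; the FIFO queue replay fails
no completion choice of the 2 pending operations (e4, e6) rescues it — every subset was tried
for example e1, e2, e3, e5 (pending dropped) fails at step 4: e5 dequeue() → empty is not legal there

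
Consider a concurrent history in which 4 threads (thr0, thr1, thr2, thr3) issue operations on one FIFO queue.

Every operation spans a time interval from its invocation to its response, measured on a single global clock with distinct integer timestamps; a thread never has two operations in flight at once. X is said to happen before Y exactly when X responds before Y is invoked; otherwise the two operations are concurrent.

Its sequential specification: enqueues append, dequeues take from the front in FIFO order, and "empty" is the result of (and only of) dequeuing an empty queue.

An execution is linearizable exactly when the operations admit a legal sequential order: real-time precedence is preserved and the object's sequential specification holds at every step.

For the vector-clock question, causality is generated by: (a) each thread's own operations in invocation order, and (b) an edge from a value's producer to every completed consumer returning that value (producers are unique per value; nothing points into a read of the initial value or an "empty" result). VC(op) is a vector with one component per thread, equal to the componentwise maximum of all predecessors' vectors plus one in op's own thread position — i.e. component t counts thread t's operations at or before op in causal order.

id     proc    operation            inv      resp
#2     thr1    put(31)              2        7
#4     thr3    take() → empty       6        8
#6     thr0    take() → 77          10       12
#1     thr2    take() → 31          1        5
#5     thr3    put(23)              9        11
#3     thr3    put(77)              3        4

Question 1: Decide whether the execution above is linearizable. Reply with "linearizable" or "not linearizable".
not linearizable

prefix check: 1..7 passes, 1..8 fails once #4's time-8 response joins
checked exhaustively: 8 real-time-consistent orders of 4 completed operations, zero legal FIFO queue replays
take #1, #2, #3, #4: step 1 already fails, because #1 take() → 31 cannot occur there
take #1, #3, #2, #4: step 1 already fails, because #1 take() → 31 cannot occur there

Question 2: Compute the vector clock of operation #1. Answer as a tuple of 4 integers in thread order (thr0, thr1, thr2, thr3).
(0, 1, 1, 0)

VC(#3, invoked at 3): no causal predecessors; +1 on thr3 → (0, 0, 0, 1)
VC(#2, invoked at 2): no causal predecessors; +1 on thr1 → (0, 1, 0, 0)
from VC(#3)=(0, 0, 0, 1), #4 (invoked 6) maxes components and bumps thr3 → (0, 0, 0, 2)
from VC(#2)=(0, 1, 0, 0), #1 (invoked 1) maxes components and bumps thr2 → (0, 1, 1, 0)
from VC(#3)=(0, 0, 0, 1), #6 (invoked 10) maxes components and bumps thr0 → (1, 0, 0, 1)
from VC(#4)=(0, 0, 0, 2), #5 (invoked 9) maxes components and bumps thr3 → (0, 0, 0, 3)
target: VC(#1) = (0, 1, 1, 0)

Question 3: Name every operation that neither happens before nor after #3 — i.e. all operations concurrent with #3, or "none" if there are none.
#1, #2

concurrent with #3 ([3,4]): every op whose interval crosses 3..4
#1 [1,5]: concurrent
#2 [2,7]: concurrent
#4 [6,8]: after
#5 [9,11]: after
#6 [10,12]: after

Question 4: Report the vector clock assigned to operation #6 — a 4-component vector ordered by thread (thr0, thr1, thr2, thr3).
(1, 0, 0, 1)

#3 (invocation 3): nothing precedes it; thr3's component alone gives (0, 0, 0, 1)
#2 (invocation 2): nothing precedes it; thr1's component alone gives (0, 1, 0, 0)
#4, invoked 6, takes VC(#3)=(0, 0, 0, 1) under max, adds 1 for thr3 → (0, 0, 0, 2)
#1, invoked 1, takes VC(#2)=(0, 1, 0, 0) under max, adds 1 for thr2 → (0, 1, 1, 0)
#6, invoked 10, takes VC(#3)=(0, 0, 0, 1) under max, adds 1 for thr0 → (1, 0, 0, 1)
#5, invoked 9, takes VC(#4)=(0, 0, 0, 2) under max, adds 1 for thr3 → (0, 0, 0, 3)
target: VC(#6) = (1, 0, 0, 1)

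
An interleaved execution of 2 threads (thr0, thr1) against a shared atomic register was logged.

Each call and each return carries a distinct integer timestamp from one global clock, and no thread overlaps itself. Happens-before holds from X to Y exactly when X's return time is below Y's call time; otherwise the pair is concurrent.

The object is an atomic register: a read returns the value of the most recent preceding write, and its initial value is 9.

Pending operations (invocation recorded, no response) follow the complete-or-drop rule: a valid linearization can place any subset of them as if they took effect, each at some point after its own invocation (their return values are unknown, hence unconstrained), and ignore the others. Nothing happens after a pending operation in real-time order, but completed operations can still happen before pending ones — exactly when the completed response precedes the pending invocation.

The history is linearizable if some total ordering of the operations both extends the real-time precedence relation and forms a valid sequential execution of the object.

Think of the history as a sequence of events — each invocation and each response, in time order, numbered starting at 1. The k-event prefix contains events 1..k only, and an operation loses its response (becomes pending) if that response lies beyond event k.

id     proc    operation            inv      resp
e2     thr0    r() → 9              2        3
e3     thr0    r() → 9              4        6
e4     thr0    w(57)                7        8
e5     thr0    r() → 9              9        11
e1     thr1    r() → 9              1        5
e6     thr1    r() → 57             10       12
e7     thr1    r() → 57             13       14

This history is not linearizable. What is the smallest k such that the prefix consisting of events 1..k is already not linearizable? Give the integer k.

11

events 1..10 are linearizable, e.g. via e1, e2, e3, e4:
after step 1 (e1 r() → 9): value 9
after step 2 (e2 r() → 9): value 9
after step 3 (e3 r() → 9): value 9
after step 4 (e4 w(57)): value 57
event 11 — e5's response, time 11 — after it, nothing linearizes
every completion of the 1 pending operation (e6) was checked; none linearizes
e.g. e1, e2, e3, e4, e5 (pending dropped): illegal at step 5, since e5 r() → 9 cannot apply there
e.g. e2, e1, e3, e4, e5 (pending dropped): illegal at step 5, since e5 r() → 9 cannot apply there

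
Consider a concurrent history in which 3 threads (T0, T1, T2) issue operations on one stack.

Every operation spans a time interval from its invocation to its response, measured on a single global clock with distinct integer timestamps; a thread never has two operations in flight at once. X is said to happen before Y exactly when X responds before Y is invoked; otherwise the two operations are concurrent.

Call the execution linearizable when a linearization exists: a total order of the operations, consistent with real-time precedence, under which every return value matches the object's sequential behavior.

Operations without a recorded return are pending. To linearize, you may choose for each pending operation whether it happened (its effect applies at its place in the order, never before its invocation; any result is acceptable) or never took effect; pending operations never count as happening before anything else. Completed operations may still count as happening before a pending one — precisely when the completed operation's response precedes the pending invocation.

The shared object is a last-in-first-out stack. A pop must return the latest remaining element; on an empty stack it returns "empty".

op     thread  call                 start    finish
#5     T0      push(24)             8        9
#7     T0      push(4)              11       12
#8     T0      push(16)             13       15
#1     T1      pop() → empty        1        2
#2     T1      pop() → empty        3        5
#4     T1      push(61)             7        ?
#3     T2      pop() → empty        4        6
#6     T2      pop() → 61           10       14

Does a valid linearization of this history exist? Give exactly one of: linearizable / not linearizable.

one valid linearization: #1, #2, #3, #5, #4, #6, #7, #8
after step 1 (#1 pop() → empty): stack <>
after step 2 (#2 pop() → empty): stack <>
after step 3 (#3 pop() → empty): stack <>
after step 4 (#5 push(24)): stack <24>
after step 5 (#4 push(61) (pending, included)): stack <24,61>
after step 6 (#6 pop() → 61): stack <24>
after step 7 (#7 push(4)): stack <24,4>
after step 8 (#8 push(16)): stack <24,4,16>

linearizable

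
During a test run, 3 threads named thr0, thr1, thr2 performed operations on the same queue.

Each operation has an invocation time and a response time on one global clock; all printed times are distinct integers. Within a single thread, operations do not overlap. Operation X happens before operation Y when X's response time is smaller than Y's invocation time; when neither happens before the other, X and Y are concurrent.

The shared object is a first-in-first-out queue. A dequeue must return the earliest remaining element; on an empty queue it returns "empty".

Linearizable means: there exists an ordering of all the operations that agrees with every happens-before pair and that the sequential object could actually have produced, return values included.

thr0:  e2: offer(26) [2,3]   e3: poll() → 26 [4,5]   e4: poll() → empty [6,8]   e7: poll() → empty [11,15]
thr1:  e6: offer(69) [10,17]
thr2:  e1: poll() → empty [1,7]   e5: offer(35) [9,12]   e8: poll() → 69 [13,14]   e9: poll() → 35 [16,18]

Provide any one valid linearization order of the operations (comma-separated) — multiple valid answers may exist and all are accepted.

step 1: e1 poll() → empty — queue <>
step 2: e2 offer(26) — queue <26>
step 3: e3 poll() → 26 — queue <>
step 4: e4 poll() → empty — queue <>
step 5: e7 poll() → empty — queue <>
step 6: e6 offer(69) — queue <69>
step 7: e5 offer(35) — queue <69,35>
step 8: e8 poll() → 69 — queue <35>
step 9: e9 poll() → 35 — queue <>

e1, e2, e3, e4, e7, e6, e5, e8, e9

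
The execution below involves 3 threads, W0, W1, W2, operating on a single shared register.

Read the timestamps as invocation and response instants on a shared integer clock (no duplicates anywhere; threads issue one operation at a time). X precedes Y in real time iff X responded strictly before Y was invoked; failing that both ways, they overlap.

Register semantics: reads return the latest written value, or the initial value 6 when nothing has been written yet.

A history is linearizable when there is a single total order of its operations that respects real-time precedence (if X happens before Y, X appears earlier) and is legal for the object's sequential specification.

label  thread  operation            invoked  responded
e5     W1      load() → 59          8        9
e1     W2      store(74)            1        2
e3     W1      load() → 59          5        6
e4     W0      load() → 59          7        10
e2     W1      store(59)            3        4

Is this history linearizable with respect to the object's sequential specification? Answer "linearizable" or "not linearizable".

linearizable

one valid linearization: e1, e2, e3, e4, e5
step 1: e1 store(74) — value 74
step 2: e2 store(59) — value 59
step 3: e3 load() → 59 — value 59
step 4: e4 load() → 59 — value 59
step 5: e5 load() → 59 — value 59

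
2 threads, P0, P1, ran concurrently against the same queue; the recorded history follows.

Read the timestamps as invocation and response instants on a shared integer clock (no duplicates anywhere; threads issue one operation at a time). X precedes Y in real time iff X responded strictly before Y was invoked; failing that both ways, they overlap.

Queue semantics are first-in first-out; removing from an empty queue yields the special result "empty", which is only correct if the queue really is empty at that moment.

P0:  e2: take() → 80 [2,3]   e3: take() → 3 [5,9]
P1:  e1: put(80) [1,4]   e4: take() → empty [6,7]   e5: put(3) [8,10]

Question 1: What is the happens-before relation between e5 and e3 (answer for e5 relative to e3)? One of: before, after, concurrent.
Answer: concurrent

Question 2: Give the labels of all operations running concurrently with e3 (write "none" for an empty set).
Answer: e4, e5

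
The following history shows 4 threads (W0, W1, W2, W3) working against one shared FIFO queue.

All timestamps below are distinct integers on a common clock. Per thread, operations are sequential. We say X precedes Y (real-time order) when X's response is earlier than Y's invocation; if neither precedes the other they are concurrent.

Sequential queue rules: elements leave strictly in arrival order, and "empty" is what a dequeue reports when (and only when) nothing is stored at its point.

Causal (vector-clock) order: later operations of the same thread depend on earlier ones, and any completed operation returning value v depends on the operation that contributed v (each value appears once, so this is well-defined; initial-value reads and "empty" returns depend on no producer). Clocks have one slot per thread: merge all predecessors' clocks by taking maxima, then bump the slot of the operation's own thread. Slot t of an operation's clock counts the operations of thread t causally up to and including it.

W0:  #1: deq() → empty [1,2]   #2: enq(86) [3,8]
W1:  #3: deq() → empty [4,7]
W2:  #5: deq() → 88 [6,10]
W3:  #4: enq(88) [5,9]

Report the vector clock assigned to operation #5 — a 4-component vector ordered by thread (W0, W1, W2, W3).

#4, invoked 5, has no incoming edges; only W3's bump applies → (0, 0, 0, 1)
#3, invoked 4, has no incoming edges; only W1's bump applies → (0, 1, 0, 0)
#1, invoked 1, has no incoming edges; only W0's bump applies → (1, 0, 0, 0)
from VC(#4)=(0, 0, 0, 1), #5 (invoked 6) maxes components and bumps W2 → (0, 0, 1, 1)
from VC(#1)=(1, 0, 0, 0), #2 (invoked 3) maxes components and bumps W0 → (2, 0, 0, 0)
target: VC(#5) = (0, 0, 1, 1)

(0, 0, 1, 1)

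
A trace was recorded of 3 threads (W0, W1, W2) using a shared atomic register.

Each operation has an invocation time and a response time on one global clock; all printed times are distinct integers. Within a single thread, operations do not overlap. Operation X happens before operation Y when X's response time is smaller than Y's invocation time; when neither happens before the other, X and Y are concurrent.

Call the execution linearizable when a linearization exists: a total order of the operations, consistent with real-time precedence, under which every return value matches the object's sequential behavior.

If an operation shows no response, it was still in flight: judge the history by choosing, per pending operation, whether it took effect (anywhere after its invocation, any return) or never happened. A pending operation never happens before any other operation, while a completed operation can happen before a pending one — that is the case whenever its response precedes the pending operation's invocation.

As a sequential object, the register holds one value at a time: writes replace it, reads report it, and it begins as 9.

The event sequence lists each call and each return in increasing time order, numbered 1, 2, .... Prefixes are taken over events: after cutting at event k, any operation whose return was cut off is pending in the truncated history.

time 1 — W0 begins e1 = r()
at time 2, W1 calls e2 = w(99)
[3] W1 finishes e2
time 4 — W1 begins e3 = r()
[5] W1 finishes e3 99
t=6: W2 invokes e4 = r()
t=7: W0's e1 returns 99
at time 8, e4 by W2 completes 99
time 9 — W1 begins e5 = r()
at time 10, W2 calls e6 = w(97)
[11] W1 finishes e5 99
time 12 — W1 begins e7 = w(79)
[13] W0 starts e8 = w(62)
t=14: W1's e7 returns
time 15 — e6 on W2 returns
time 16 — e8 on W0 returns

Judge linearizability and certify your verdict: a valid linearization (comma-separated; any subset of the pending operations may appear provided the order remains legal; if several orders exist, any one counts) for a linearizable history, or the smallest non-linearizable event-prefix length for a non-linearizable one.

linearizable — witness: e2, e1, e3, e4, e5, e6, e7, e8

step 1: e2 w(99) — value 99
step 2: e1 r() → 99 — value 99
step 3: e3 r() → 99 — value 99
step 4: e4 r() → 99 — value 99
step 5: e5 r() → 99 — value 99
step 6: e6 w(97) — value 97
step 7: e7 w(79) — value 79
step 8: e8 w(62) — value 62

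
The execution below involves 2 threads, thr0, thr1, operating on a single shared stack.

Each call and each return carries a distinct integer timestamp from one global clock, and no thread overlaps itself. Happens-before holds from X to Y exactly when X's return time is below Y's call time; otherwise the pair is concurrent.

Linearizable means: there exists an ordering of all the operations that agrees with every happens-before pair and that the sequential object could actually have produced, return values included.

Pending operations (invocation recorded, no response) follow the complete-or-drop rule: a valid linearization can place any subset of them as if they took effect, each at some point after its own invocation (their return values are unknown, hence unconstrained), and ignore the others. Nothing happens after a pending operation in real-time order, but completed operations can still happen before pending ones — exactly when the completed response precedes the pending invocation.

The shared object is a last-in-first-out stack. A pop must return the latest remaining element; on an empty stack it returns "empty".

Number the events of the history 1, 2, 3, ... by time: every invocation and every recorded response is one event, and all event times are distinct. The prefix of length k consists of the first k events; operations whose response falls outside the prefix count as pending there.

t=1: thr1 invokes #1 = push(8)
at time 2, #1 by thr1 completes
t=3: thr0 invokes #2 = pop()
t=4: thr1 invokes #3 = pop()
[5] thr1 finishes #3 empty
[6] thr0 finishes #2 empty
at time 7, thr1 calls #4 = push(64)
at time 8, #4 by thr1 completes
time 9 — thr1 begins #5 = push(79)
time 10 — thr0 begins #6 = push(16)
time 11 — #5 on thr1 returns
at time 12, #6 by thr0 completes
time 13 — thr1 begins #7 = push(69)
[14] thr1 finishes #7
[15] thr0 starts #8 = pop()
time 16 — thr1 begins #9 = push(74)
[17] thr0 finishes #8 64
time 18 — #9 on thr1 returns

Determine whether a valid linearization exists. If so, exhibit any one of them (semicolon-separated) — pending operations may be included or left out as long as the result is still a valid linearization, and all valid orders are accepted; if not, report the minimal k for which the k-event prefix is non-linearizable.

already the first 6 events (up to #2's response at time 6) admit no linearization; the first 5 still do
3 completed operations, 2 real-time-consistent orders — every stack replay fails
for example #1, #2, #3 fails at step 2: #2 pop() → empty is not legal there
for example #1, #3, #2 fails at step 2: #3 pop() → empty is not legal there

not linearizable — minimal violating prefix: 6 events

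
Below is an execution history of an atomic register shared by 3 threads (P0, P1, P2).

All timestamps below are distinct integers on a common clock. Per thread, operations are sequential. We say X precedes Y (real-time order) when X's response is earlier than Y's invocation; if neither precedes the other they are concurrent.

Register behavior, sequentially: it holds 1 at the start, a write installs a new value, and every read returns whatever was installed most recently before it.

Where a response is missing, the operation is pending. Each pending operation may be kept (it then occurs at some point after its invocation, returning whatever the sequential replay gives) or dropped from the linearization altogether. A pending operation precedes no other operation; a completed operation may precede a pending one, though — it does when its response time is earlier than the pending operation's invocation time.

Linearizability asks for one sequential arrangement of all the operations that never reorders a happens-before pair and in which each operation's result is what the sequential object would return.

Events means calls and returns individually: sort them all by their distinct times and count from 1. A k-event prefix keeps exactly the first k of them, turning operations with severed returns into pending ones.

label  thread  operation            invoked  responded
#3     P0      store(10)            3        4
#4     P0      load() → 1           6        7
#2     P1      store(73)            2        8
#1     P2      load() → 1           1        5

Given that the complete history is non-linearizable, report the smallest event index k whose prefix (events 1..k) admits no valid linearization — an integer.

events 1..6 are linearizable; a witness order is #1, #2, #3:
step 1: #1 load() → 1 — value 1
step 2: #2 store(73) (pending, included) — value 73
step 3: #3 store(10) — value 10
adding event 7 (#4 responds at 7) leaves no legal real-time order
no escape via the 1 pending operation (#2): every completion choice fails
e.g. #1, #3, #4 (pending dropped): illegal at step 3, since #4 load() → 1 cannot apply there
e.g. #3, #1, #4 (pending dropped): illegal at step 2, since #1 load() → 1 cannot apply there

7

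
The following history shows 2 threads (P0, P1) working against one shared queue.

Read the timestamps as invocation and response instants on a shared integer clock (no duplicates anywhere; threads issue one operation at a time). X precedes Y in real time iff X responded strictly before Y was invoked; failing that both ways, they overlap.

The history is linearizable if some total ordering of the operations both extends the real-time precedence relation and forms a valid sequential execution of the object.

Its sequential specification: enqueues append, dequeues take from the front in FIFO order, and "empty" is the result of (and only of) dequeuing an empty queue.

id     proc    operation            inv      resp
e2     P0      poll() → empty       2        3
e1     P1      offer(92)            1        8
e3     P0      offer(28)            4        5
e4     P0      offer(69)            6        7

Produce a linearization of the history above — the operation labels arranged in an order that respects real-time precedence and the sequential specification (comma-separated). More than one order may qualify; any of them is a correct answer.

e2, e1, e3, e4

after step 1 (e2 poll() → empty): queue <>
after step 2 (e1 offer(92)): queue <92>
after step 3 (e3 offer(28)): queue <92,28>
after step 4 (e4 offer(69)): queue <92,28,69>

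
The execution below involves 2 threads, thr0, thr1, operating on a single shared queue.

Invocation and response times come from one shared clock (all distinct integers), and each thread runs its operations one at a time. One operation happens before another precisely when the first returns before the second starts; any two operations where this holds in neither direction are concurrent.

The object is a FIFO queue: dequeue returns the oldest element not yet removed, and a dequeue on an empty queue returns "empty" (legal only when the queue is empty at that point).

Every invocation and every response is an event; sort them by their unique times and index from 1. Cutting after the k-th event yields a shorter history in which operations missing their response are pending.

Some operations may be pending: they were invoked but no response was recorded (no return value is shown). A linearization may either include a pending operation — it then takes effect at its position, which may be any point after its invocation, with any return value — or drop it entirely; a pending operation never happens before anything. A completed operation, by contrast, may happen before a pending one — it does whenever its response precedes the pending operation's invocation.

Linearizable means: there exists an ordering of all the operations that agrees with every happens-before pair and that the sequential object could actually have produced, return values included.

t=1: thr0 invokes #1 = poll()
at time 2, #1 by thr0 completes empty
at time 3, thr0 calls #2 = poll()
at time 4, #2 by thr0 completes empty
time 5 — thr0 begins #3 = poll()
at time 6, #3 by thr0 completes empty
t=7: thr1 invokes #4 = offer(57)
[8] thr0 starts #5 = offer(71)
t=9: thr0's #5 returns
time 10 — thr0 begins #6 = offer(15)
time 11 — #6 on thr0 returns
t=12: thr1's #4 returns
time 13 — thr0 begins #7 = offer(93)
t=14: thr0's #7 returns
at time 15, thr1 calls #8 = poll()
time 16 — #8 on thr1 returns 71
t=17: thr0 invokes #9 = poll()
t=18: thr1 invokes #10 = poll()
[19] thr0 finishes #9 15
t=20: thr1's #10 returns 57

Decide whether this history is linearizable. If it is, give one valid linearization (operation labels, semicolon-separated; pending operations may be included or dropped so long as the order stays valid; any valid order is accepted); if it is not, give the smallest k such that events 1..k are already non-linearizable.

step 1: #1 poll() → empty — queue <>
step 2: #2 poll() → empty — queue <>
step 3: #3 poll() → empty — queue <>
step 4: #5 offer(71) — queue <71>
step 5: #4 offer(57) — queue <71,57>
step 6: #6 offer(15) — queue <71,57,15>
step 7: #7 offer(93) — queue <71,57,15,93>
step 8: #8 poll() → 71 — queue <57,15,93>
step 9: #10 poll() → 57 — queue <15,93>
step 10: #9 poll() → 15 — queue <93>

linearizable — witness: #1; #2; #3; #5; #4; #6; #7; #8; #10; #9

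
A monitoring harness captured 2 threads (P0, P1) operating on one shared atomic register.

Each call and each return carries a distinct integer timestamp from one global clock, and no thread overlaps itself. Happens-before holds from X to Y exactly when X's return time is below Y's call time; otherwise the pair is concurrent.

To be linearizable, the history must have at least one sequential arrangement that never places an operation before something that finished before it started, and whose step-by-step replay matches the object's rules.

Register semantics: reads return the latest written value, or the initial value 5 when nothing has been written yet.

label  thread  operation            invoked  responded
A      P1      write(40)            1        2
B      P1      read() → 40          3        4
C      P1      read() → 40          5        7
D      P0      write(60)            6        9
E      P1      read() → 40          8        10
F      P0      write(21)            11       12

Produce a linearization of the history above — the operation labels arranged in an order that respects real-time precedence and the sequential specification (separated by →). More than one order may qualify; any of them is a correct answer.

after step 1 (A write(40)): value 40
after step 2 (B read() → 40): value 40
after step 3 (C read() → 40): value 40
after step 4 (E read() → 40): value 40
after step 5 (D write(60)): value 60
after step 6 (F write(21)): value 21

A → B → C → E → D → F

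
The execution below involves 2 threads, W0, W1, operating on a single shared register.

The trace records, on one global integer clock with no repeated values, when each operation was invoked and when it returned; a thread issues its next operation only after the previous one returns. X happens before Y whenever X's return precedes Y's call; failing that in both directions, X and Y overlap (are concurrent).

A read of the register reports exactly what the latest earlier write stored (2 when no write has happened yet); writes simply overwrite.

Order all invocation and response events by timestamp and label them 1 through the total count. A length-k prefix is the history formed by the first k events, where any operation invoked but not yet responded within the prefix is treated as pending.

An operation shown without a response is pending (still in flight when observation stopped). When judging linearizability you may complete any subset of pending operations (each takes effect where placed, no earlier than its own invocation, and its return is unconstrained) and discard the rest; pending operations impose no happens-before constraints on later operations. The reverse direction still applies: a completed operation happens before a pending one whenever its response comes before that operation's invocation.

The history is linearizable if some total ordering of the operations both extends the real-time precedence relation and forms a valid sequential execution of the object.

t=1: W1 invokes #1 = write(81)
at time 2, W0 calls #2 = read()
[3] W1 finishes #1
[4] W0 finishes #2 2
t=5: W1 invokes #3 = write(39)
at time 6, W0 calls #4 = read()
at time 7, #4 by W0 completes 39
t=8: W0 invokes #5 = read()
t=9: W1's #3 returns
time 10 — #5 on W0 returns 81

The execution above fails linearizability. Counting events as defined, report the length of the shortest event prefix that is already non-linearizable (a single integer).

events 1..9 are linearizable; a witness order is #2, #1, #3, #4:
step 1: #2 read() → 2 — value 2
step 2: #1 write(81) — value 81
step 3: #3 write(39) — value 39
step 4: #4 read() → 39 — value 39
include event 10 — #5 responding at 10 — and every candidate order breaks
sample order #1, #2, #3, #4, #5 stalls at step 2 — #2 read() → 2 has no legal effect
sample order #1, #2, #4, #3, #5 stalls at step 2 — #2 read() → 2 has no legal effect

10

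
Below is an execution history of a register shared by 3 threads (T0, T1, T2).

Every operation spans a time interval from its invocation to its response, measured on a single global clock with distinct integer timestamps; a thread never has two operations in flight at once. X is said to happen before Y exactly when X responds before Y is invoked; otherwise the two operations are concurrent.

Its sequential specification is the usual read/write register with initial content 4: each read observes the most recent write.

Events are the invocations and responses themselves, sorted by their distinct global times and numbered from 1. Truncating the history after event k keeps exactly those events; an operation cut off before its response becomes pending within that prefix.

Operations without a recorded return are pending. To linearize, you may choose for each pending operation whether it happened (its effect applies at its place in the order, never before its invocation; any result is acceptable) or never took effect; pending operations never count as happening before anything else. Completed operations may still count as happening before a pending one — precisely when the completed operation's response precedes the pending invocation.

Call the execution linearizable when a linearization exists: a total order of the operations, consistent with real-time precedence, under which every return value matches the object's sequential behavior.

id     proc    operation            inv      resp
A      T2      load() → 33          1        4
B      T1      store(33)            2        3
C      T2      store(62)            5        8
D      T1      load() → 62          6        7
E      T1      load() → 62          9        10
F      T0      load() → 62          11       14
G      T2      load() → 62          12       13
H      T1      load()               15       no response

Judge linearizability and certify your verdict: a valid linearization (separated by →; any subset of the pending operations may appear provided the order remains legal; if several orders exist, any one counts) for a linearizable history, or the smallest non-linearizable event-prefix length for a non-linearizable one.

linearizable — witness: B → A → C → D → E → F → G

1. B store(33), leaving value 33
2. A load() → 33, leaving value 33
3. C store(62), leaving value 62
4. D load() → 62, leaving value 62
5. E load() → 62, leaving value 62
6. F load() → 62, leaving value 62
7. G load() → 62, leaving value 62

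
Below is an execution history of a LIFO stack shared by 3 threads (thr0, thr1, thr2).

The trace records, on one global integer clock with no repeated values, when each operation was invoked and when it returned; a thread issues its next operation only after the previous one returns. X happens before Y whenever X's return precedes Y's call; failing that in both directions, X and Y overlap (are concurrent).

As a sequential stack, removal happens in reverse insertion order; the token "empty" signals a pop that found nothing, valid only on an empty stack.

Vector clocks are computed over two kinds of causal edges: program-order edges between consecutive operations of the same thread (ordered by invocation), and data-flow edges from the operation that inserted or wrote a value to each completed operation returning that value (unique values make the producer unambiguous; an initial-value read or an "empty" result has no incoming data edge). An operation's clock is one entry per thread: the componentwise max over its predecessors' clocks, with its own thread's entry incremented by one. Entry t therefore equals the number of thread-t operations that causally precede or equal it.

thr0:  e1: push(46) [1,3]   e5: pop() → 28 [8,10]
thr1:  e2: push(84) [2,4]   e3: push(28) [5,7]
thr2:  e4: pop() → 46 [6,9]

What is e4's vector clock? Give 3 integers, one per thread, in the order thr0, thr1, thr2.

(1, 0, 1)

e2, invoked 2, has no incoming edges; only thr1's bump applies → (0, 1, 0)
e1, invoked 1, has no incoming edges; only thr0's bump applies → (1, 0, 0)
VC(e3, invoked at 5): max of VC(e2)=(0, 1, 0), then +1 on thread thr1 → (0, 2, 0)
VC(e4, invoked at 6): max of VC(e1)=(1, 0, 0), then +1 on thread thr2 → (1, 0, 1)
VC(e5, invoked at 8): max of VC(e1)=(1, 0, 0), VC(e3)=(0, 2, 0), then +1 on thread thr0 → (2, 2, 0)
target: VC(e4) = (1, 0, 1)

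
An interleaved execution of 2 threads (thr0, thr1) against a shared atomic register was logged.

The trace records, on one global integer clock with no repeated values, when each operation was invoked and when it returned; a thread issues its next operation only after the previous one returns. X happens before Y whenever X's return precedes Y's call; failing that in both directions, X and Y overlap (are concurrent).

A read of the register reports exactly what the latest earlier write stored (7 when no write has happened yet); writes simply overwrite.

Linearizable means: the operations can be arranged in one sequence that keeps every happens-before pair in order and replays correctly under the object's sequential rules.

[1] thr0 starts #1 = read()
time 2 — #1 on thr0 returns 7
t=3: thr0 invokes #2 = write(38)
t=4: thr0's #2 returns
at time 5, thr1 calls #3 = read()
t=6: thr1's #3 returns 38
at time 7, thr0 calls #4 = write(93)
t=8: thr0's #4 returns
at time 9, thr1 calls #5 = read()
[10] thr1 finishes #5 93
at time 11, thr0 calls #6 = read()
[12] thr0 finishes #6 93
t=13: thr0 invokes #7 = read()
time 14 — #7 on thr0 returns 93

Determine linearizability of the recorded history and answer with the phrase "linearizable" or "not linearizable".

linearizable

a witness: #1, #2, #3, #4, #5, #6, #7
1. #1 read() → 7, leaving value 7
2. #2 write(38), leaving value 38
3. #3 read() → 38, leaving value 38
4. #4 write(93), leaving value 93
5. #5 read() → 93, leaving value 93
6. #6 read() → 93, leaving value 93
7. #7 read() → 93, leaving value 93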